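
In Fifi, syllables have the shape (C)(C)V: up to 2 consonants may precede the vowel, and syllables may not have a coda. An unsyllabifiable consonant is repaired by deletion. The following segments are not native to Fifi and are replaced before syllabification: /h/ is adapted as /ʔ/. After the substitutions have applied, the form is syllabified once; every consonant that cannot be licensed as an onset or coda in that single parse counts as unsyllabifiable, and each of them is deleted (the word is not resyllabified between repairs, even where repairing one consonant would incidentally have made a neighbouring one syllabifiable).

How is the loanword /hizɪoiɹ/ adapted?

Substitution: /h/ → /ʔ/, giving /ʔizɪoiɹ/.
The consonants /ɹ/ cannot be parsed into a legal (C)(C)V syllable (no codas are permitted; onsets may contain at most 2 consonants).
Each unlicensed consonant is deleted: /ɹ/.

ʔizɪoi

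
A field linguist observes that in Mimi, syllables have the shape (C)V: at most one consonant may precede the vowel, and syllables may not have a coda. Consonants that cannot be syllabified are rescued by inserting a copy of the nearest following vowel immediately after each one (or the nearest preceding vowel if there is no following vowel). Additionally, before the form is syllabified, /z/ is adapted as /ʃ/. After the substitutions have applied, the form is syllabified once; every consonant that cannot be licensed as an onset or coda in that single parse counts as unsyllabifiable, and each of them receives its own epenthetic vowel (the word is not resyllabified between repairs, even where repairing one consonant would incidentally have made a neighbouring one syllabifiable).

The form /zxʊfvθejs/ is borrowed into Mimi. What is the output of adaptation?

ʃʊxʊfeveθejese

Substitution: /z/ → /ʃ/, giving /ʃxʊfvθejs/.
Under (C)V, the unsyllabifiable consonants are /ʃ/, /f/, /v/, /j/, /s/ (no codas are permitted; onsets are limited to one consonant).
Each unlicensed consonant becomes the onset of a new syllable: /ʃ/ → /ʃʊ/, /f/ → /fe/, /v/ → /ve/, /j/ → /je/, /s/ → /se/.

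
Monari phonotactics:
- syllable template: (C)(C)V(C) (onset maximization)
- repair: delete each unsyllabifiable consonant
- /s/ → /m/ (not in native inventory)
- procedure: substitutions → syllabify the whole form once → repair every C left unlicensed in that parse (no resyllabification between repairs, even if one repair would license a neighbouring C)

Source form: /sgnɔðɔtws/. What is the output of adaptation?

gnɔðɔt

Substitution: /s/ → /m/, giving /mgnɔðɔtwm/.
Syllabifying with onset maximization leaves /m/, /w/, /m/ stranded (at most one coda consonant is licensed; onsets may contain at most 2 consonants).
Deleting the stranded consonants removes /m/, /w/, /m/.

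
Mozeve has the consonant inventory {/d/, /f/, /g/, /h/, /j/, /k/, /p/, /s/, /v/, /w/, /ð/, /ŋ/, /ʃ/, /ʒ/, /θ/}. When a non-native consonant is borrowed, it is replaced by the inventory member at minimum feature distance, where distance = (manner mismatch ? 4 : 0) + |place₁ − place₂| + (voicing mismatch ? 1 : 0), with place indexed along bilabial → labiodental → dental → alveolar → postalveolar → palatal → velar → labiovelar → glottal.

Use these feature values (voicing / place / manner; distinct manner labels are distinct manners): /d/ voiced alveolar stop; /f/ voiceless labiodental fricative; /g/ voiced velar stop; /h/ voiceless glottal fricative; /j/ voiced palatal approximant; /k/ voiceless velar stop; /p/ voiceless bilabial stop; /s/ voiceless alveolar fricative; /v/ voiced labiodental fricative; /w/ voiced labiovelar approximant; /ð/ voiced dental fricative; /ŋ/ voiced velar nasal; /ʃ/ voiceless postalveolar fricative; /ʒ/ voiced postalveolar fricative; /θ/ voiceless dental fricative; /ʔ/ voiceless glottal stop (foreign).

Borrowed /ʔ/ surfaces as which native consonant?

k

/k/ is closest: same manner (stop), place distance 2 (glottal→velar), same voicing; total 2. Next closest is /g/ at distance 3.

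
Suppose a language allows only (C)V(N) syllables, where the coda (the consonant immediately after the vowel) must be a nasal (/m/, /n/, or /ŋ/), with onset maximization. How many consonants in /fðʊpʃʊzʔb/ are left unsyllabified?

5

The consonants /f/, /p/, /z/, /ʔ/, /b/ cannot be parsed into a legal (C)V(N) syllable (only a nasal (/m/, /n/, or /ŋ/) is licensed in coda position; onsets are limited to one consonant).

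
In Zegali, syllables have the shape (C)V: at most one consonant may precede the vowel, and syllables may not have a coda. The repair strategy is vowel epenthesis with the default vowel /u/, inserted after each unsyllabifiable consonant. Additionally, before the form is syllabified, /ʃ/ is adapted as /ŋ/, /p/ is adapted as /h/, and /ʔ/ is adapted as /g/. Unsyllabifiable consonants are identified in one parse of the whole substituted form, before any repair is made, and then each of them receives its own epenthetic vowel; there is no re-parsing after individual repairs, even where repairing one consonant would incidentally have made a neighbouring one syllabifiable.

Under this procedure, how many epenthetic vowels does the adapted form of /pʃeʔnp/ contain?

4

After substitution the input is /hŋegnh/.
The unsyllabifiable consonants are /h/, /g/, /n/, /h/; each receives one epenthetic vowel.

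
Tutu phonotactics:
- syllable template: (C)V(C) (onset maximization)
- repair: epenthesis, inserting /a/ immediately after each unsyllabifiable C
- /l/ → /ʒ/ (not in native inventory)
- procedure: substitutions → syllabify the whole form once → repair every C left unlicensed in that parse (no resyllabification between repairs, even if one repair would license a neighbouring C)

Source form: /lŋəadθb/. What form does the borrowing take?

ʒaŋəadθaba

Substitution: /l/ → /ʒ/, giving /ʒŋəadθb/.
The consonants /ʒ/, /θ/, /b/ cannot be parsed into a legal (C)V(C) syllable (at most one coda consonant is licensed; onsets are limited to one consonant).
Each unlicensed consonant becomes the onset of a new syllable: /ʒ/ → /ʒa/, /θ/ → /θa/, /b/ → /ba/.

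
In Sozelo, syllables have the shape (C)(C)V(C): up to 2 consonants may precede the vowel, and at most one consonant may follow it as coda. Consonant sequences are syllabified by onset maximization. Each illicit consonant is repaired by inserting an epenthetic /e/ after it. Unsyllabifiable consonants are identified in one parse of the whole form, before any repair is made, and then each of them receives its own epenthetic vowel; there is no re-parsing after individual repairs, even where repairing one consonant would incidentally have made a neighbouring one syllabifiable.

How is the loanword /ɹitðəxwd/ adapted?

ɹitðəxwede

Syllabifying with onset maximization leaves /w/, /d/ stranded (at most one coda consonant is licensed; onsets may contain at most 2 consonants).
Epenthesis after each stranded consonant: /w/ → /we/, /d/ → /de/.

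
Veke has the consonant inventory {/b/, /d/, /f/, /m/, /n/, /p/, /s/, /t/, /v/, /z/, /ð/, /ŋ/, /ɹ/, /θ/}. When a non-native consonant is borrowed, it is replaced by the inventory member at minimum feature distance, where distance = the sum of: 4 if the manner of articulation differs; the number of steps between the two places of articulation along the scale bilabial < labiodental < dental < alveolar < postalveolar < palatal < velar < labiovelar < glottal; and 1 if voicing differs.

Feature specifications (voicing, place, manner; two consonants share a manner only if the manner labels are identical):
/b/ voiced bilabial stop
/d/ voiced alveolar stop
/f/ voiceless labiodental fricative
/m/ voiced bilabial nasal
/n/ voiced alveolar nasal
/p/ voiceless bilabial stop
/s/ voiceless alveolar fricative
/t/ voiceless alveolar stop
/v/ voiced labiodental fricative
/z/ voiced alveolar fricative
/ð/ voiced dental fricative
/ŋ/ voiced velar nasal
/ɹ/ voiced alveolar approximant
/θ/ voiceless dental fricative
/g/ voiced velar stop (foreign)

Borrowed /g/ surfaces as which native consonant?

/d/ is closest: same manner (stop), place distance 3 (velar→alveolar), same voicing; total 3. Next closest is /t/ at distance 4.

d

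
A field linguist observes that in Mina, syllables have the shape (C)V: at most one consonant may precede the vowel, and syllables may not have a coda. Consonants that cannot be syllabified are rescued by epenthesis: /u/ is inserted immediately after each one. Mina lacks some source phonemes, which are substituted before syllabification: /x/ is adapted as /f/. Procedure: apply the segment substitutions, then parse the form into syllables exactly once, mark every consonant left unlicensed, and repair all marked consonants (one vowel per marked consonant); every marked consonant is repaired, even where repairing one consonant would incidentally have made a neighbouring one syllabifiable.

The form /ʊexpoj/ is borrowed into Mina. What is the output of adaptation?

ʊefupoju

Substitution: /x/ → /f/, giving /ʊefpoj/.
Under (C)V, the unsyllabifiable consonants are /f/, /j/ (no codas are permitted; onsets are limited to one consonant).
Epenthesis after each stranded consonant: /f/ → /fu/, /j/ → /ju/.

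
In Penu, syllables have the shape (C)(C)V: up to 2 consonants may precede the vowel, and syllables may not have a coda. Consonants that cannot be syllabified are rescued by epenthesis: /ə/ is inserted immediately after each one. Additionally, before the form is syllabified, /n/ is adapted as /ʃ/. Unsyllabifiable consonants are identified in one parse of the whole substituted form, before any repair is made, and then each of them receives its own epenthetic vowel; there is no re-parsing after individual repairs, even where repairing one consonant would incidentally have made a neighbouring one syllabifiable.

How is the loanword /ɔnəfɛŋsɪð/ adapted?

Substitution: /n/ → /ʃ/, giving /ɔʃəfɛŋsɪð/.
The consonants /ð/ cannot be parsed into a legal (C)(C)V syllable (no codas are permitted; onsets may contain at most 2 consonants).
Each unlicensed consonant becomes the onset of a new syllable: /ð/ → /ðə/.

ɔʃəfɛŋsɪðə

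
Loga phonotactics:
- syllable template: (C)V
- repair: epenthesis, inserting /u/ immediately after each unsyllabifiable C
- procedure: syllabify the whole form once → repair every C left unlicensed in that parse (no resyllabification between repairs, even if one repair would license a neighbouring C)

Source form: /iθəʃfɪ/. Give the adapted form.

Syllabifying with onset maximization leaves /ʃ/ stranded (no codas are permitted; onsets are limited to one consonant).
Each unlicensed consonant becomes the onset of a new syllable: /ʃ/ → /ʃu/.

iθəʃufɪ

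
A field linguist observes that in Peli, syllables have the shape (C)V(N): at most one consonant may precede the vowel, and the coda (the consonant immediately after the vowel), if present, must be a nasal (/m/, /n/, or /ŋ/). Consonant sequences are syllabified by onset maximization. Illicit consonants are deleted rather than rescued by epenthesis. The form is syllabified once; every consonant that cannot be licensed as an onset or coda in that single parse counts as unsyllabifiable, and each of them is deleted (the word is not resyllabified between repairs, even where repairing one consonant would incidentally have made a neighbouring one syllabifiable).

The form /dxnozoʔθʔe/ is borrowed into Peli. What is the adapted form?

The consonants /d/, /x/, /ʔ/, /θ/ cannot be parsed into a legal (C)V(N) syllable (only a nasal (/m/, /n/, or /ŋ/) is licensed in coda position; onsets are limited to one consonant).
Deletion applies to /d/, /x/, /ʔ/, /θ/.

nozoʔe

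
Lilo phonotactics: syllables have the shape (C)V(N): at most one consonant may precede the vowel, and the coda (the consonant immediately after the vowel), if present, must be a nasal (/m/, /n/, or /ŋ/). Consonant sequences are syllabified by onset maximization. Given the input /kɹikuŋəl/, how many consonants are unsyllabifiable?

Under (C)V(N), the unsyllabifiable consonants are /k/, /l/ (only a nasal (/m/, /n/, or /ŋ/) is licensed in coda position; onsets are limited to one consonant).

2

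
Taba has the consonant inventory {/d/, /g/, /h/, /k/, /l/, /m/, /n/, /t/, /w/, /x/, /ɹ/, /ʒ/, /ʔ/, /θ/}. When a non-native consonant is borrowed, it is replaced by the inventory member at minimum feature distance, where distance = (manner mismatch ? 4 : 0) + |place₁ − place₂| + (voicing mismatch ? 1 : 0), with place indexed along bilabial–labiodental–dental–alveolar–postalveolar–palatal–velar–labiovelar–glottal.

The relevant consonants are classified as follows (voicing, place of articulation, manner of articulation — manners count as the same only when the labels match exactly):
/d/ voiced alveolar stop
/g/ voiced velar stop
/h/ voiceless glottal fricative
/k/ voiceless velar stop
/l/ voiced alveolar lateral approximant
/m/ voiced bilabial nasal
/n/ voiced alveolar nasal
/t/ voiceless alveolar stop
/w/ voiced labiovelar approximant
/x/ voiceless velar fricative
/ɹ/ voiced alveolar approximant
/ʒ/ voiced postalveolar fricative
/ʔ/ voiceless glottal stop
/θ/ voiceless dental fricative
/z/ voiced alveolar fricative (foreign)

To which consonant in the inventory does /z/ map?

/ʒ/ is closest: same manner (fricative), place distance 1 (alveolar→postalveolar), same voicing; total 1. Next closest is /θ/ at distance 2.

ʒ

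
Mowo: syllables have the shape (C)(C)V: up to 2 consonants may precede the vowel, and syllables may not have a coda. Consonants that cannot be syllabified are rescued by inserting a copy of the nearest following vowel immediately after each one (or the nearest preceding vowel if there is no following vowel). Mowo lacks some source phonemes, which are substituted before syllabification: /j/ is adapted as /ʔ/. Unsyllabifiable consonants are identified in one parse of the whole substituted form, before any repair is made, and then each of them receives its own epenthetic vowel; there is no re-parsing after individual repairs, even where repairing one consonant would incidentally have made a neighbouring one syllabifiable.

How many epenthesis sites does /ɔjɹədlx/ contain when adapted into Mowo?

After substitution the input is /ɔʔɹədlx/.
The unsyllabifiable consonants are /d/, /l/, /x/; each receives one epenthetic vowel.

3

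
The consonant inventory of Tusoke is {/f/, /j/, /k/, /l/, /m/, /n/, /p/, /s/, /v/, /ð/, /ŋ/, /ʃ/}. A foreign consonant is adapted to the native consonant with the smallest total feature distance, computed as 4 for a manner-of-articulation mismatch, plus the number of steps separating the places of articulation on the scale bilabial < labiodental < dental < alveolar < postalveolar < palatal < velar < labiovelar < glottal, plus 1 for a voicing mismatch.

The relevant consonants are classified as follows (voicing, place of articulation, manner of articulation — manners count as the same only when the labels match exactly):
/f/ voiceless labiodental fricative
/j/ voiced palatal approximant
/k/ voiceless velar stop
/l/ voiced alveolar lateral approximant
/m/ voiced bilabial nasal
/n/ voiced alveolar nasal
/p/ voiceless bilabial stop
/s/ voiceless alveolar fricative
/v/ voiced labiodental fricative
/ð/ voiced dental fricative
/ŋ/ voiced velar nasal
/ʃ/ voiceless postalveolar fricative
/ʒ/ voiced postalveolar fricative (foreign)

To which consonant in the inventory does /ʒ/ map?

ʃ

/ʃ/ is closest: same manner (fricative), place distance 0 (postalveolar→postalveolar), voicing differs (+1); total 1. Next closest is /s/ at distance 2.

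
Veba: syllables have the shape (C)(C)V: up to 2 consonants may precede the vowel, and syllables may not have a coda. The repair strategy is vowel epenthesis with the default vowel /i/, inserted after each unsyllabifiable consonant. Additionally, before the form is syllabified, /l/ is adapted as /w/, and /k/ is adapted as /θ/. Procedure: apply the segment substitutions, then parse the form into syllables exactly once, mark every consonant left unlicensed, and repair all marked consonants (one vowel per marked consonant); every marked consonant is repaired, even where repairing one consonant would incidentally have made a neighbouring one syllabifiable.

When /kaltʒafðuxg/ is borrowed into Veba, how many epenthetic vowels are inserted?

After substitution the input is /θawtʒafðuxg/.
The unsyllabifiable consonants are /w/, /x/, /g/; each receives one epenthetic vowel.

3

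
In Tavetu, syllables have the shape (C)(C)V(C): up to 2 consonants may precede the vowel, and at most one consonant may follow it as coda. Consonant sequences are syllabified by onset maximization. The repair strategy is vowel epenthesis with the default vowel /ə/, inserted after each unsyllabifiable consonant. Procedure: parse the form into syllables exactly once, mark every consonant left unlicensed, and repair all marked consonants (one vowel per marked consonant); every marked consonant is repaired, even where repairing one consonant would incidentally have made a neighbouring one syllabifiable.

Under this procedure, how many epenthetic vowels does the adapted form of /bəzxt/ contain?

2

The unsyllabifiable consonants are /x/, /t/; each receives one epenthetic vowel.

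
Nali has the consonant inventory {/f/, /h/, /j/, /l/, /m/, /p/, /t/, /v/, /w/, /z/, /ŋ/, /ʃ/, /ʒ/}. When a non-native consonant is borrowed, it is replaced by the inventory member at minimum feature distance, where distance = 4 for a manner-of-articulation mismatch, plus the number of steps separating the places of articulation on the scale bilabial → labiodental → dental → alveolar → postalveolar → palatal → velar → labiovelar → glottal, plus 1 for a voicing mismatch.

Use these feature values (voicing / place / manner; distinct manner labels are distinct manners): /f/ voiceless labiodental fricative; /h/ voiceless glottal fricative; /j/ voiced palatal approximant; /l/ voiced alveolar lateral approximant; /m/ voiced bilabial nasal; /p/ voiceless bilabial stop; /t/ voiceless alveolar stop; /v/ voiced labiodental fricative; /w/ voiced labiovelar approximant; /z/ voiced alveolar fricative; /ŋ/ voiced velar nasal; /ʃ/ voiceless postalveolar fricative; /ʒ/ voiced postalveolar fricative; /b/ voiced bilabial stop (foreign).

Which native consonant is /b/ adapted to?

p

/p/ is closest: same manner (stop), place distance 0 (bilabial→bilabial), voicing differs (+1); total 1. Next closest is /m/ at distance 4.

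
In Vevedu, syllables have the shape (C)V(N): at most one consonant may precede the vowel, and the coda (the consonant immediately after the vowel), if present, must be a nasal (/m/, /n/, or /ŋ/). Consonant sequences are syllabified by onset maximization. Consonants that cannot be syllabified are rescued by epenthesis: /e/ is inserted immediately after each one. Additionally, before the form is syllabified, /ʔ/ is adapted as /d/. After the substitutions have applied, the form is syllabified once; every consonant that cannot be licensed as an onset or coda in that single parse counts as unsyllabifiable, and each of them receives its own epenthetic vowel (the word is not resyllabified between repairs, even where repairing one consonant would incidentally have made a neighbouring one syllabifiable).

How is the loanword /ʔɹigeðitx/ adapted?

Substitution: /ʔ/ → /d/, giving /dɹigeðitx/.
Syllabifying with onset maximization leaves /d/, /t/, /x/ stranded (only a nasal (/m/, /n/, or /ŋ/) is licensed in coda position; onsets are limited to one consonant).
Inserting the epenthetic vowel yields /d/ → /de/, /t/ → /te/, /x/ → /xe/.

deɹigeðitexe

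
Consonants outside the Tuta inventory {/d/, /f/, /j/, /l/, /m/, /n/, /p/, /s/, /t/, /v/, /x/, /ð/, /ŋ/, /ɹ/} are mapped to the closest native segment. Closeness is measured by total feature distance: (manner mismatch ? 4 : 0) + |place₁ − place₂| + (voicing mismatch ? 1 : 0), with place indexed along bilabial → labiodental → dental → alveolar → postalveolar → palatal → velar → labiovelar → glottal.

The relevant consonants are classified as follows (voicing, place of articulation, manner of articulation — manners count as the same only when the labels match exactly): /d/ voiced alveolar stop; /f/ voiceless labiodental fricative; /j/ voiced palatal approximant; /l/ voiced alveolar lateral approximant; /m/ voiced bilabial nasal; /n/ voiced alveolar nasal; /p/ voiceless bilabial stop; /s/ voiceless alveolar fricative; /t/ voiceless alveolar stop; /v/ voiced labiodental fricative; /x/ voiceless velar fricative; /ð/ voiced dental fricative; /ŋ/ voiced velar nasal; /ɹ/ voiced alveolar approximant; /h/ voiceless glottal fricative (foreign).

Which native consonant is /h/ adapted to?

x

/x/ is closest: same manner (fricative), place distance 2 (glottal→velar), same voicing; total 2. Next closest is /s/ at distance 5.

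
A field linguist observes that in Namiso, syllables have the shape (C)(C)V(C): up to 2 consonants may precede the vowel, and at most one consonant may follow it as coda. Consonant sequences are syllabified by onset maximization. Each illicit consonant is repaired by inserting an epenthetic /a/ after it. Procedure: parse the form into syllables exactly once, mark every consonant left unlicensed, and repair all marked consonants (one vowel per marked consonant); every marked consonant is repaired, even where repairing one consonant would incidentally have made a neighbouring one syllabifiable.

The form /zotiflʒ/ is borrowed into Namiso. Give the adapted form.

The consonants /l/, /ʒ/ cannot be parsed into a legal (C)(C)V(C) syllable (at most one coda consonant is licensed; onsets may contain at most 2 consonants).
Epenthesis after each stranded consonant: /l/ → /la/, /ʒ/ → /ʒa/.

zotiflaʒa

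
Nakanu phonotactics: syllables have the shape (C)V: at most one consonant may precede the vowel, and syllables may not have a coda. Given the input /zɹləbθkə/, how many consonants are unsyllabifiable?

Syllabifying with onset maximization leaves /z/, /ɹ/, /b/, /θ/ stranded (no codas are permitted; onsets are limited to one consonant).

4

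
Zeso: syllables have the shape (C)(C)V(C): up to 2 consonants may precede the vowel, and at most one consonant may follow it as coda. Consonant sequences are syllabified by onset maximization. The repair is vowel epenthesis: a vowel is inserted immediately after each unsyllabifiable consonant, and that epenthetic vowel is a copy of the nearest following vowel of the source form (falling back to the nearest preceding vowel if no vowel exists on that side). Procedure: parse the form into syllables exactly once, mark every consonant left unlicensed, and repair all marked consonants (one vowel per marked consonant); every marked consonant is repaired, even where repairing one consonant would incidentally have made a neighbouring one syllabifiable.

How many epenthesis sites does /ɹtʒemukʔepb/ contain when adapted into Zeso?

2

The unsyllabifiable consonants are /ɹ/, /b/; each receives one epenthetic vowel.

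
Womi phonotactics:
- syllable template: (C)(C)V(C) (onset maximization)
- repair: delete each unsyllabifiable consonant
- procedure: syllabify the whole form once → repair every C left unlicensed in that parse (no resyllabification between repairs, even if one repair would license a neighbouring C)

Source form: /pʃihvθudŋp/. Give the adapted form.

Under (C)(C)V(C), the unsyllabifiable consonants are /ŋ/, /p/ (at most one coda consonant is licensed; onsets may contain at most 2 consonants).
Deletion applies to /ŋ/, /p/.

pʃihvθud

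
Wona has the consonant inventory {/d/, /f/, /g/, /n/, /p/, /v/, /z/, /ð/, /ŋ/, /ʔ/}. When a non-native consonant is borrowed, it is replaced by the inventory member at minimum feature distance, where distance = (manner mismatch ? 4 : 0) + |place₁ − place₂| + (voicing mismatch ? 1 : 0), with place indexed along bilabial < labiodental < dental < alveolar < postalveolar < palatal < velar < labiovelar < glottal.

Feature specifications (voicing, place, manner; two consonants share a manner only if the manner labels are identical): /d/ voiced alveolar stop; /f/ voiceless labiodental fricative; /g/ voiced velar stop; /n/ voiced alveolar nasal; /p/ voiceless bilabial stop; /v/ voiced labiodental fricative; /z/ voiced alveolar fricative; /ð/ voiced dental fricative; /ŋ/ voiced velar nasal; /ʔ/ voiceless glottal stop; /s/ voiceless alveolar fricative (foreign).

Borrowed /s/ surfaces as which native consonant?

z

/z/ is closest: same manner (fricative), place distance 0 (alveolar→alveolar), voicing differs (+1); total 1. Next closest is /f/ at distance 2.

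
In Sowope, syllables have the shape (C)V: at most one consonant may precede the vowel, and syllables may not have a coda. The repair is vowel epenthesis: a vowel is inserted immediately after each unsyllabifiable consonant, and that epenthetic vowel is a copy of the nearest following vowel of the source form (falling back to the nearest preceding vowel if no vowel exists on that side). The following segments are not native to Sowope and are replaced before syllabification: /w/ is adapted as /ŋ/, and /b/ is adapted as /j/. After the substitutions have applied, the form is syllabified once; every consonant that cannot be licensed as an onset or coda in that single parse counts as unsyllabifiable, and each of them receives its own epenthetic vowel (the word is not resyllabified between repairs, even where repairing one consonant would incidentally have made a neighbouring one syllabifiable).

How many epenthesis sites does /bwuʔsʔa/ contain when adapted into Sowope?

After substitution the input is /jŋuʔsʔa/.
The unsyllabifiable consonants are /j/, /ʔ/, /s/; each receives one epenthetic vowel.

3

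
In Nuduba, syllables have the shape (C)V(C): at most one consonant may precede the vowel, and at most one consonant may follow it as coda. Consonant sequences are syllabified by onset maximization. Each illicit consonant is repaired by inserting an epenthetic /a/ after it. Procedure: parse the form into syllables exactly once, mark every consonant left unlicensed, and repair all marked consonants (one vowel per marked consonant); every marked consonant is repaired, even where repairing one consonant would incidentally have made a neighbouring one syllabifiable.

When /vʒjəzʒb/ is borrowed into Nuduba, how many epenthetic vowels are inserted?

The unsyllabifiable consonants are /v/, /ʒ/, /ʒ/, /b/; each receives one epenthetic vowel.

4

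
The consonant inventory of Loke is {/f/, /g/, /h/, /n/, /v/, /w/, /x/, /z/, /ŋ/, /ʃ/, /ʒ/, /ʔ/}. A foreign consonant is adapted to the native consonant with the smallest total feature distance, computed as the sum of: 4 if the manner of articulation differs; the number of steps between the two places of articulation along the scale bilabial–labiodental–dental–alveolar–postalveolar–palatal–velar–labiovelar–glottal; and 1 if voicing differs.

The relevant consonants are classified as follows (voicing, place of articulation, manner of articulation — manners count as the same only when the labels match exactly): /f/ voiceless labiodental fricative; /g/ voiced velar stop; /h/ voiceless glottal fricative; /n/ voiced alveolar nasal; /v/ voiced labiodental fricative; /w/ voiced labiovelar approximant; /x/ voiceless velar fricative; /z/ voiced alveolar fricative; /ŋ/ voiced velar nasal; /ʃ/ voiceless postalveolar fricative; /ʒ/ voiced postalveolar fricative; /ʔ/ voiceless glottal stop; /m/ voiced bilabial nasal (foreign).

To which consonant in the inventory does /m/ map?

n

/n/ is closest: same manner (nasal), place distance 3 (bilabial→alveolar), same voicing; total 3. Next closest is /v/ at distance 5.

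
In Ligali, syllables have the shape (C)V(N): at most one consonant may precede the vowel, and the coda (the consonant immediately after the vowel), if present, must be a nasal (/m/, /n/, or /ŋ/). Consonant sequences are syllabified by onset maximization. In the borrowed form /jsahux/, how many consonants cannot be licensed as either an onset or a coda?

Syllabifying with onset maximization leaves /j/, /x/ stranded (only a nasal (/m/, /n/, or /ŋ/) is licensed in coda position; onsets are limited to one consonant).

2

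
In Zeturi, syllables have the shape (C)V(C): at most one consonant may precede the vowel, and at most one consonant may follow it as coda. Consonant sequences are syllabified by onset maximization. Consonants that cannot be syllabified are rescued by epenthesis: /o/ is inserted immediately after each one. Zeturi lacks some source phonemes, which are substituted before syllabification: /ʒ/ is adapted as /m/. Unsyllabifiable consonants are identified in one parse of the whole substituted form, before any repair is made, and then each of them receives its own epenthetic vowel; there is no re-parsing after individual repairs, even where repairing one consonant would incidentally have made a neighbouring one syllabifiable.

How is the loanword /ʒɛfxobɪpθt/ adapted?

mɛfxobɪpθoto

Substitution: /ʒ/ → /m/, giving /mɛfxobɪpθt/.
The consonants /θ/, /t/ cannot be parsed into a legal (C)V(C) syllable (at most one coda consonant is licensed; onsets are limited to one consonant).
Each unlicensed consonant becomes the onset of a new syllable: /θ/ → /θo/, /t/ → /to/.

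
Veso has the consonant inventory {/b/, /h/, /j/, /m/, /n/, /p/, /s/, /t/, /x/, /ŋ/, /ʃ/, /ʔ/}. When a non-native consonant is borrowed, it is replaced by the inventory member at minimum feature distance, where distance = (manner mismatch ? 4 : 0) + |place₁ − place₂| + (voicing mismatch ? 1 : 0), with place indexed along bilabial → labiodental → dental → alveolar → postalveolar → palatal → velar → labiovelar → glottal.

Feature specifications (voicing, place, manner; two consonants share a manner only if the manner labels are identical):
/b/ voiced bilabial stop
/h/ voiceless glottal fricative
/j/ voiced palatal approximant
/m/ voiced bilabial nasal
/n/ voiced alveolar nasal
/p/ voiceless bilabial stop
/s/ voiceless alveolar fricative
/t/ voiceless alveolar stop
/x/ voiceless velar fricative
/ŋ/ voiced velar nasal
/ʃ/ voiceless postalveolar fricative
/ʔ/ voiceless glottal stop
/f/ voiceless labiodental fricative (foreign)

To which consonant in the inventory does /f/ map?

/s/ is closest: same manner (fricative), place distance 2 (labiodental→alveolar), same voicing; total 2. Next closest is /ʃ/ at distance 3.

s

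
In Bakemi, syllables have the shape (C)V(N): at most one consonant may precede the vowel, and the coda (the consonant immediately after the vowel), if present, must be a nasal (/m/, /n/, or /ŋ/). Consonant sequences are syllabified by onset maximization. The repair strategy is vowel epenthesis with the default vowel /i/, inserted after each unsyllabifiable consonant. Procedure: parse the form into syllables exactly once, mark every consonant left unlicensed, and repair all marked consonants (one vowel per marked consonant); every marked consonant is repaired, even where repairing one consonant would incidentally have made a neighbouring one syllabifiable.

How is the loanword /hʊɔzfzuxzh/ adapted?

hʊɔzifizuxizihi

Under (C)V(N), the unsyllabifiable consonants are /z/, /f/, /x/, /z/, /h/ (only a nasal (/m/, /n/, or /ŋ/) is licensed in coda position; onsets are limited to one consonant).
Inserting the epenthetic vowel yields /z/ → /zi/, /f/ → /fi/, /x/ → /xi/, /z/ → /zi/, /h/ → /hi/.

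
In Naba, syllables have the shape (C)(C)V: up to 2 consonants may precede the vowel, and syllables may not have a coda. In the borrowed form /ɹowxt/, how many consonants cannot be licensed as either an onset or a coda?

3

Under (C)(C)V, the unsyllabifiable consonants are /w/, /x/, /t/ (no codas are permitted; onsets may contain at most 2 consonants).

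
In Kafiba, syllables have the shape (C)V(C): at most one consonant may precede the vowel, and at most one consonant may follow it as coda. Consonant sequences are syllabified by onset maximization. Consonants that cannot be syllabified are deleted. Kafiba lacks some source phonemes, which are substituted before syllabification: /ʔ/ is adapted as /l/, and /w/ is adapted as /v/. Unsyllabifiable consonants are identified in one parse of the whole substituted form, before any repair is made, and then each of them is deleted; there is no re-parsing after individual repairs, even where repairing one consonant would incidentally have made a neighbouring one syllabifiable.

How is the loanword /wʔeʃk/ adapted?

leʃ

Substitution: /w/ → /v/, /ʔ/ → /l/, giving /vleʃk/.
The consonants /v/, /k/ cannot be parsed into a legal (C)V(C) syllable (at most one coda consonant is licensed; onsets are limited to one consonant).
Deletion applies to /v/, /k/.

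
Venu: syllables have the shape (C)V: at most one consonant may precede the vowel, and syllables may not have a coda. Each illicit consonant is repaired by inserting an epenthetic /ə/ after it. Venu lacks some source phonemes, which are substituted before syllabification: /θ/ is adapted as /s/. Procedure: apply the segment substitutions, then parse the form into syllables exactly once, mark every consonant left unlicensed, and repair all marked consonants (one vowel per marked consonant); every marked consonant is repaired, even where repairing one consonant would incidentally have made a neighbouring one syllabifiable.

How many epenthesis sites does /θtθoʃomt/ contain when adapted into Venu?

After substitution the input is /stsoʃomt/.
The unsyllabifiable consonants are /s/, /t/, /m/, /t/; each receives one epenthetic vowel.

4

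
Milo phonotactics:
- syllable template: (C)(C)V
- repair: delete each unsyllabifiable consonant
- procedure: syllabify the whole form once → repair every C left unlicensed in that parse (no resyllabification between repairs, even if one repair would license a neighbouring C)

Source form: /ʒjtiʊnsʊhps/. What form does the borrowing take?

The consonants /ʒ/, /h/, /p/, /s/ cannot be parsed into a legal (C)(C)V syllable (no codas are permitted; onsets may contain at most 2 consonants).
Each unlicensed consonant is deleted: /ʒ/, /h/, /p/, /s/.

jtiʊnsʊ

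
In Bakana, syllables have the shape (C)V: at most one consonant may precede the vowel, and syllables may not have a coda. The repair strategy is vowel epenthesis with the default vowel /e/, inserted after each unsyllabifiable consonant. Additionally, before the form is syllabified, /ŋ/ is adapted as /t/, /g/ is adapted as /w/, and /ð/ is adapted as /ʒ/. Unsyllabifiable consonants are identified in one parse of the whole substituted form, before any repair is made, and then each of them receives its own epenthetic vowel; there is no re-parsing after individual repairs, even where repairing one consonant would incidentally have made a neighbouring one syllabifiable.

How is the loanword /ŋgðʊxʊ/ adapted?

teweʒʊxʊ

Substitution: /ŋ/ → /t/, /g/ → /w/, /ð/ → /ʒ/, giving /twʒʊxʊ/.
Syllabifying with onset maximization leaves /t/, /w/ stranded (no codas are permitted; onsets are limited to one consonant).
Inserting the epenthetic vowel yields /t/ → /te/, /w/ → /we/.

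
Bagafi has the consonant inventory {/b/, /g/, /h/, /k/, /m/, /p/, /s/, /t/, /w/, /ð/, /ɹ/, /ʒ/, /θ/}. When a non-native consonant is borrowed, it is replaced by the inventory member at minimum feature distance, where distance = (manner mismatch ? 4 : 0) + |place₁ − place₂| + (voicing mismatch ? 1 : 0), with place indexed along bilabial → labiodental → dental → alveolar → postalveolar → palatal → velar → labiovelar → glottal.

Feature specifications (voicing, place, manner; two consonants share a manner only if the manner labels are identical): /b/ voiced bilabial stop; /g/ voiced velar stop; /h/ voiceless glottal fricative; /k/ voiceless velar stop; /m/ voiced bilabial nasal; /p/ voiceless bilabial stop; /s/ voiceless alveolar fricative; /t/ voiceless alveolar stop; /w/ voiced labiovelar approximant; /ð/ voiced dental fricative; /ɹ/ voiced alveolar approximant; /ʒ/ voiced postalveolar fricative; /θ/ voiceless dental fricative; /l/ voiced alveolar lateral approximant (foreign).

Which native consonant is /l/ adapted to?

/ɹ/ is closest: manner differs (lateral approximant→approximant, +4), place distance 0 (alveolar→alveolar), same voicing; total 4. Next closest is /s/ at distance 5.

ɹ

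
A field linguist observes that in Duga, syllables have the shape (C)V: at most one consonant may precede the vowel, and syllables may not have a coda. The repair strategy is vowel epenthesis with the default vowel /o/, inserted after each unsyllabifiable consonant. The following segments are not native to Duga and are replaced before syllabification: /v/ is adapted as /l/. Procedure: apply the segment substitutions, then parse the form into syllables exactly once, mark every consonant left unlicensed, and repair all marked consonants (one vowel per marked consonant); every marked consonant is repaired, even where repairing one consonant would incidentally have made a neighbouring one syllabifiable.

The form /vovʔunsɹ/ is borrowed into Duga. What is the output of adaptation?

Substitution: /v/ → /l/, giving /lolʔunsɹ/.
Syllabifying with onset maximization leaves /l/, /n/, /s/, /ɹ/ stranded (no codas are permitted; onsets are limited to one consonant).
Epenthesis after each stranded consonant: /l/ → /lo/, /n/ → /no/, /s/ → /so/, /ɹ/ → /ɹo/.

loloʔunosoɹo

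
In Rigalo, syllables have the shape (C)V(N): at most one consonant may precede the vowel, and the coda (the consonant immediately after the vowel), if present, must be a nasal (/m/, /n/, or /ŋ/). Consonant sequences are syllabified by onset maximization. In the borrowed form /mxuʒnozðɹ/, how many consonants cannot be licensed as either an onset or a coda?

5

Syllabifying with onset maximization leaves /m/, /ʒ/, /z/, /ð/, /ɹ/ stranded (only a nasal (/m/, /n/, or /ŋ/) is licensed in coda position; onsets are limited to one consonant).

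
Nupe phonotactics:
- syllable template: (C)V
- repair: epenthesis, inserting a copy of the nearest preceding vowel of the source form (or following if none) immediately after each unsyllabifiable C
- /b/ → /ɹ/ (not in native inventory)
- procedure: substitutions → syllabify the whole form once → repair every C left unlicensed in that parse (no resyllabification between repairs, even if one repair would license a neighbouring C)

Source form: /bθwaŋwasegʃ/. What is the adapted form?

Substitution: /b/ → /ɹ/, giving /ɹθwaŋwasegʃ/.
Syllabifying with onset maximization leaves /ɹ/, /θ/, /ŋ/, /g/, /ʃ/ stranded (no codas are permitted; onsets are limited to one consonant).
Each unlicensed consonant becomes the onset of a new syllable: /ɹ/ → /ɹa/, /θ/ → /θa/, /ŋ/ → /ŋa/, /g/ → /ge/, /ʃ/ → /ʃe/.

ɹaθawaŋawasegeʃe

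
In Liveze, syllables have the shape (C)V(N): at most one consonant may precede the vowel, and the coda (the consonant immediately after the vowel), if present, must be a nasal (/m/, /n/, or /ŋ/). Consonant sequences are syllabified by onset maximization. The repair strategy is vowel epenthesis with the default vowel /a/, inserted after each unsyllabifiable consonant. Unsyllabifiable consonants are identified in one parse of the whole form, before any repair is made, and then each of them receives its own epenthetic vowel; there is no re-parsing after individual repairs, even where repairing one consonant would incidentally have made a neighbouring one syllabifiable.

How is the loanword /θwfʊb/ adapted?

The consonants /θ/, /w/, /b/ cannot be parsed into a legal (C)V(N) syllable (only a nasal (/m/, /n/, or /ŋ/) is licensed in coda position; onsets are limited to one consonant).
Inserting the epenthetic vowel yields /θ/ → /θa/, /w/ → /wa/, /b/ → /ba/.

θawafʊba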